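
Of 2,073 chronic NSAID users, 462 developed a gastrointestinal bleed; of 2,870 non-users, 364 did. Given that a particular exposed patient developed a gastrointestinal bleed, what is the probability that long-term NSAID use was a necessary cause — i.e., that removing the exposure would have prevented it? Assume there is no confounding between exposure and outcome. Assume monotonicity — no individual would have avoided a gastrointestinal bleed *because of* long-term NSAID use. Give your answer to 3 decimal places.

p₁ = P(outcome | exposed) = 462/2073 = 0.22287
p₀ = P(outcome | unexposed) = 364/2870 = 0.12683
Under exogeneity and monotonicity, PN = (p₁ − p₀) / p₁.
PN = (0.22287 − 0.12683) / 0.22287 = 0.096036 / 0.22287 ≈ 0.4309

PN ≈ 0.431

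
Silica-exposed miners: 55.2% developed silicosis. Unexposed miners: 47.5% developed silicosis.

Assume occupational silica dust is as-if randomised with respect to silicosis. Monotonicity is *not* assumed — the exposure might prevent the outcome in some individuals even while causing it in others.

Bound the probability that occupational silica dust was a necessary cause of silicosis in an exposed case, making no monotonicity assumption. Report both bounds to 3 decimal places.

p₁ = 0.552, p₀ = 0.475.
Under exogeneity alone the bounds on PN are max{0,(p₁−p₀)/p₁} ≤ PN ≤ min{1,(1−p₀)/p₁}.
  lower = (p₁ − p₀)/p₁ = 0.077 / 0.552 ≈ 0.1395
  upper = min{1, (1 − p₀)/p₁} = 0.525 / 0.552 ≈ 0.9511

0.139 ≤ PN ≤ 0.951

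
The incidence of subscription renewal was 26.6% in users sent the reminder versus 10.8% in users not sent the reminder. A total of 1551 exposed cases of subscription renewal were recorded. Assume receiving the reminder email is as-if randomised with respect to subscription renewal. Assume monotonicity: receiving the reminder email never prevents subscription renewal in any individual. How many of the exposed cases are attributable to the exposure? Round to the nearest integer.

about 921 cases

p₁ = 0.266, p₀ = 0.108.
PN = (p₁ − p₀)/p₁ = (0.266 − 0.108) / 0.266 ≈ 0.59398.
Attributable cases ≈ PN × (exposed cases) = 0.59398 × 1551 ≈ 921.27.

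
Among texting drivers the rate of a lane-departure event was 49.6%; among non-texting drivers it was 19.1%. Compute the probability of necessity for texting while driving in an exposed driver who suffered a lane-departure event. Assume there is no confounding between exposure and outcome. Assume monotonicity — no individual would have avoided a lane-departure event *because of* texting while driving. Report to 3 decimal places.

p₁ = 0.496, p₀ = 0.191.
Under exogeneity and monotonicity, PN = (p₁ − p₀) / p₁.
PN = (0.496 − 0.191) / 0.496 = 0.305 / 0.496 ≈ 0.6149

PN ≈ 0.615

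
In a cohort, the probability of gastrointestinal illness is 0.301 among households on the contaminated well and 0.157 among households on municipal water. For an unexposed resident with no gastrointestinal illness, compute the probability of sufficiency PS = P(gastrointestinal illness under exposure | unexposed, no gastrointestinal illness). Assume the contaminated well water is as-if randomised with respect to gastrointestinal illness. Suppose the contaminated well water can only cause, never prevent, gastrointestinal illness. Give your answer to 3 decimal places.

PS ≈ 0.171

Let p₁ = 0.301, p₀ = 0.157.
Under exogeneity and monotonicity, PS = (p₁ − p₀) / (1 − p₀).
PS = (0.301 − 0.157) / (1 − 0.157) = 0.144 / 0.843 ≈ 0.1708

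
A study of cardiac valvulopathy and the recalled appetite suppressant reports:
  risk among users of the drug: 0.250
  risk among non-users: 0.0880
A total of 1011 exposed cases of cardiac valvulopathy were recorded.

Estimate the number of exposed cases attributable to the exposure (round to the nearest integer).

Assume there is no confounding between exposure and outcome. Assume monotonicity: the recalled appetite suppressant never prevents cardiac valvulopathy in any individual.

about 655 cases

Let p₁ = 0.25, p₀ = 0.088.
PN = (p₁ − p₀)/p₁ = (0.25 − 0.088) / 0.25 ≈ 0.64800.
Attributable cases ≈ PN × (exposed cases) = 0.64800 × 1011 ≈ 655.13.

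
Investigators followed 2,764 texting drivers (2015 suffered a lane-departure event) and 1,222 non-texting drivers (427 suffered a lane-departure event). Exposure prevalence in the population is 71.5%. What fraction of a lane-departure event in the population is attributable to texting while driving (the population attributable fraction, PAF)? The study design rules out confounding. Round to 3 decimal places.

p₁ = P(outcome | exposed) = 2015/2764 = 0.72902
p₀ = P(outcome | unexposed) = 427/1222 = 0.34943
Overall risk P(Y=1) = π·p₁ + (1−π)·p₀ = 0.715×0.72902 + 0.285×0.34943 = 0.62083.
Under exogeneity, PAF = [P(Y=1) − p₀] / P(Y=1).
PAF = (0.62083 − 0.34943) / 0.62083 ≈ 0.4372

PAF ≈ 0.437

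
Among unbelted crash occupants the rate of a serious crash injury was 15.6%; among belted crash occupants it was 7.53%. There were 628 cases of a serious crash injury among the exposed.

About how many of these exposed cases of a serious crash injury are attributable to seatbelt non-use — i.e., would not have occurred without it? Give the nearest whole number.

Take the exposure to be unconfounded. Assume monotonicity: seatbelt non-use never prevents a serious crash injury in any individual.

p₁ = 0.156, p₀ = 0.0753.
PN = (p₁ − p₀)/p₁ = (0.156 − 0.0753) / 0.156 ≈ 0.51731.
Attributable cases ≈ PN × (exposed cases) = 0.51731 × 628 ≈ 324.87.

about 325 cases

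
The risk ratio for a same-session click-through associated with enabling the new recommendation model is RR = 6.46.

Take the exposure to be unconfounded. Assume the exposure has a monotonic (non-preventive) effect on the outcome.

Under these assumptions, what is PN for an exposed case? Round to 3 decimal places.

Under exogeneity and monotonicity, PN = (RR − 1) / RR = 1 − 1/RR.
PN = (6.46 − 1) / 6.46 = 5.46 / 6.46 ≈ 0.8452

PN ≈ 0.845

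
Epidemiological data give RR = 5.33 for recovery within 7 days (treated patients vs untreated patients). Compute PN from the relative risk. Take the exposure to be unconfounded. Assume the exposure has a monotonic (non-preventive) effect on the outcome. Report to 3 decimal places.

Under exogeneity and monotonicity, PN = (RR − 1) / RR = 1 − 1/RR.
PN = (5.33 − 1) / 5.33 = 4.33 / 5.33 ≈ 0.8124

PN ≈ 0.812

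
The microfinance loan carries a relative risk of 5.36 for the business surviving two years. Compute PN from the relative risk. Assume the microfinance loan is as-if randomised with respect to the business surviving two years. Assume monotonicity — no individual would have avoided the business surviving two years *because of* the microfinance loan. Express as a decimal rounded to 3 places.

Under exogeneity and monotonicity, PN = (RR − 1) / RR = 1 − 1/RR.
PN = (5.36 − 1) / 5.36 = 4.36 / 5.36 ≈ 0.8134

PN ≈ 0.813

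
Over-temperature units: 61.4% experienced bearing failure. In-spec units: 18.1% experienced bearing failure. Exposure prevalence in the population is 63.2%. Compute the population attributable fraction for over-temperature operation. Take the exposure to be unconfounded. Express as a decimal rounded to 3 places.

p₁ = 0.614, p₀ = 0.181.
Overall risk P(Y=1) = π·p₁ + (1−π)·p₀ = 0.632×0.614 + 0.368×0.181 = 0.45466.
Under exogeneity, PAF = [P(Y=1) − p₀] / P(Y=1).
PAF = (0.45466 − 0.181) / 0.45466 ≈ 0.6019

PAF ≈ 0.602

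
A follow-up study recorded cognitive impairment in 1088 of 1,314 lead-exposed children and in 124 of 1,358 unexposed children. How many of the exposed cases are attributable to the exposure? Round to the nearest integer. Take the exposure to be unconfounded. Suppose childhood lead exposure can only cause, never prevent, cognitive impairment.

p₁ = P(outcome | exposed) = 1088/1314 = 0.82801
p₀ = P(outcome | unexposed) = 124/1358 = 0.091311
PN = (p₁ − p₀)/p₁ = (0.82801 − 0.091311) / 0.82801 ≈ 0.88972.
Attributable cases ≈ PN × (exposed cases) = 0.88972 × 1088 ≈ 968.02.

about 968 cases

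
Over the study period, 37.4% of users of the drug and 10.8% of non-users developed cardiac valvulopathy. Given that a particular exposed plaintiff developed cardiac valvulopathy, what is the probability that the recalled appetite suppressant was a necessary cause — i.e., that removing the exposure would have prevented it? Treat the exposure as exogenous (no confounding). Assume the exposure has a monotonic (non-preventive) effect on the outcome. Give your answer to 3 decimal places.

p₁ = 0.374, p₀ = 0.108.
Under exogeneity and monotonicity, PN = (p₁ − p₀) / p₁.
PN = (0.374 − 0.108) / 0.374 = 0.266 / 0.374 ≈ 0.7112

PN ≈ 0.711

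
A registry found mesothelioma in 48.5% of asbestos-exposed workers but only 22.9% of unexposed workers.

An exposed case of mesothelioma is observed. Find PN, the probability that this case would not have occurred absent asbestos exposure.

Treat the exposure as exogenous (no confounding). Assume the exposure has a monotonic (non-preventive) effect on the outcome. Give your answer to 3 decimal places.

p₁ = 0.485, p₀ = 0.229.
Under exogeneity and monotonicity, PN = (p₁ − p₀) / p₁.
PN = (0.485 − 0.229) / 0.485 = 0.256 / 0.485 ≈ 0.5278

PN ≈ 0.528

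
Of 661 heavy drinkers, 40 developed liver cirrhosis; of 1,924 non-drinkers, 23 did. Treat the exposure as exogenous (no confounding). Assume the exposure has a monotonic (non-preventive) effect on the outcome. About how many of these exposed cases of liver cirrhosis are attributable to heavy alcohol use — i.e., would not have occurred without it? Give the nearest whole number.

p₁ = P(outcome | exposed) = 40/661 = 0.060514
p₀ = P(outcome | unexposed) = 23/1924 = 0.011954
PN = (p₁ − p₀)/p₁ = (0.060514 − 0.011954) / 0.060514 ≈ 0.80246.
Attributable cases ≈ PN × (exposed cases) = 0.80246 × 40 ≈ 32.10.

about 32 cases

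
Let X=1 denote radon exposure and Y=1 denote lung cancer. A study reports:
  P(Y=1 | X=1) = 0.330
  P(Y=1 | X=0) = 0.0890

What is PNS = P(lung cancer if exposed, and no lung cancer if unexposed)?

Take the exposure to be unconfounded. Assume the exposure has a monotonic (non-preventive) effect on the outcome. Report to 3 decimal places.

Let p₁ = 0.33, p₀ = 0.089.
Under exogeneity and monotonicity, PNS = p₁ − p₀.
PNS = 0.33 − 0.089 = 0.241

PNS ≈ 0.241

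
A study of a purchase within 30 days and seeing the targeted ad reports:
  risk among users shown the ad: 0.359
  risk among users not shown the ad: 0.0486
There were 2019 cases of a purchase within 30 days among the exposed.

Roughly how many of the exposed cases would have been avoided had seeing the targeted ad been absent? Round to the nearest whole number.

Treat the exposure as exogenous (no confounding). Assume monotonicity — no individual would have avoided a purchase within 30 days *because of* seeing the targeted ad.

Let p₁ = 0.359, p₀ = 0.0486.
PN = (p₁ − p₀)/p₁ = (0.359 − 0.0486) / 0.359 ≈ 0.86462.
Attributable cases ≈ PN × (exposed cases) = 0.86462 × 2019 ≈ 1745.68.

about 1746 cases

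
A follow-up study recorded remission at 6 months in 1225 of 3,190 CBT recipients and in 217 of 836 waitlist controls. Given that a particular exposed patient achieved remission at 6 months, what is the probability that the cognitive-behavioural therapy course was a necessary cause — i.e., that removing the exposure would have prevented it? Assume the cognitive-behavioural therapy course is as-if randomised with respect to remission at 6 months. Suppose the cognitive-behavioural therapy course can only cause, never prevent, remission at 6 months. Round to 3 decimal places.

p₁ = P(outcome | exposed) = 1225/3190 = 0.38401
p₀ = P(outcome | unexposed) = 217/836 = 0.25957
Under exogeneity and monotonicity, PN = (p₁ − p₀) / p₁.
PN = (0.38401 − 0.25957) / 0.38401 = 0.12444 / 0.38401 ≈ 0.3241

PN ≈ 0.324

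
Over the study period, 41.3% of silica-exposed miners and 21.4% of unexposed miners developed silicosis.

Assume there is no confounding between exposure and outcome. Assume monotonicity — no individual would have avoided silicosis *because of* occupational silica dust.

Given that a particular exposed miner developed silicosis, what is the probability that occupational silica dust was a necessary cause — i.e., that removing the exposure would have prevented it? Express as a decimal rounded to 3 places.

p₁ = 0.413, p₀ = 0.214.
Under exogeneity and monotonicity, PN = (p₁ − p₀) / p₁.
PN = (0.413 − 0.214) / 0.413 = 0.199 / 0.413 ≈ 0.4818

PN ≈ 0.482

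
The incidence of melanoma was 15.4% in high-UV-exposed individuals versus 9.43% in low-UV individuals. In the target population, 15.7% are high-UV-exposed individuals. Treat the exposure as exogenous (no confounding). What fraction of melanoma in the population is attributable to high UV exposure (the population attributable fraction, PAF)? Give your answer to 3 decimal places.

p₁ = 0.154, p₀ = 0.0943.
Overall risk P(Y=1) = π·p₁ + (1−π)·p₀ = 0.157×0.154 + 0.843×0.0943 = 0.10367.
Under exogeneity, PAF = [P(Y=1) − p₀] / P(Y=1).
PAF = (0.10367 − 0.0943) / 0.10367 ≈ 0.0904

PAF ≈ 0.090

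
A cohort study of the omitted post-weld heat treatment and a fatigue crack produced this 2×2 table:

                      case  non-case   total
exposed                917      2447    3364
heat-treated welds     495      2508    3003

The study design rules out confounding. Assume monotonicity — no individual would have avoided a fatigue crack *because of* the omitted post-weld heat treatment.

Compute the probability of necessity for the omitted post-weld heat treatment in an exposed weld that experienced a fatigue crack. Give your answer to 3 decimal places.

PN ≈ 0.395

p₁ = P(outcome | exposed) = 917/3364 = 0.27259
p₀ = P(outcome | unexposed) = 495/3003 = 0.16484
Under exogeneity and monotonicity, PN = (p₁ − p₀) / p₁.
PN = (0.27259 − 0.16484) / 0.27259 = 0.10776 / 0.27259 ≈ 0.3953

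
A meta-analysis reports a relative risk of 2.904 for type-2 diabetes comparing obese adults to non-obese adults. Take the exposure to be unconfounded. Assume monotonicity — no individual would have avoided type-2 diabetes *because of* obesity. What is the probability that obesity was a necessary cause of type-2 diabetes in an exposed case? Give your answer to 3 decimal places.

Under exogeneity and monotonicity, PN = (RR − 1) / RR = 1 − 1/RR.
PN = (2.904 − 1) / 2.904 = 1.904 / 2.904 ≈ 0.6556

PN ≈ 0.656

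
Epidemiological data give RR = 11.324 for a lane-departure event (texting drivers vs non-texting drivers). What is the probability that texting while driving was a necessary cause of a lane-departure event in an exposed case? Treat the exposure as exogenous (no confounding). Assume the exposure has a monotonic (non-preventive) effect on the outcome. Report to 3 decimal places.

Under exogeneity and monotonicity, PN = (RR − 1) / RR = 1 − 1/RR.
PN = (11.324 − 1) / 11.324 = 10.32 / 11.324 ≈ 0.9117

PN ≈ 0.912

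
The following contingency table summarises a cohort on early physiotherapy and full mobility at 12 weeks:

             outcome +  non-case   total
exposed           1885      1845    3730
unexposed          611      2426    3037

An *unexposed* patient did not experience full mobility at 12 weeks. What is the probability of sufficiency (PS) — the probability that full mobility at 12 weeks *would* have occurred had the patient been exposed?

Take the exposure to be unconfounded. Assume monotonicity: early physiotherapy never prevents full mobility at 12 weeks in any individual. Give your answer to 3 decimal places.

PS ≈ 0.381

p₁ = P(outcome | exposed) = 1885/3730 = 0.50536
p₀ = P(outcome | unexposed) = 611/3037 = 0.20119
Under exogeneity and monotonicity, PS = (p₁ − p₀)/(1 − p₀).
PS = (0.50536 − 0.20119) / 0.79881 ≈ 0.3808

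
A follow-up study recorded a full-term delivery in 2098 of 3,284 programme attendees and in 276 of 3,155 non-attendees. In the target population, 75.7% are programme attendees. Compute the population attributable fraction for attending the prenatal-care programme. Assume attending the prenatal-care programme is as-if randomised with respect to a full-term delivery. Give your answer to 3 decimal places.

PAF ≈ 0.827

p₁ = P(outcome | exposed) = 2098/3284 = 0.63886
p₀ = P(outcome | unexposed) = 276/3155 = 0.08748
Overall risk P(Y=1) = π·p₁ + (1−π)·p₀ = 0.757×0.63886 + 0.243×0.08748 = 0.50487.
Under exogeneity, PAF = [P(Y=1) − p₀] / P(Y=1).
PAF = (0.50487 − 0.08748) / 0.50487 ≈ 0.8267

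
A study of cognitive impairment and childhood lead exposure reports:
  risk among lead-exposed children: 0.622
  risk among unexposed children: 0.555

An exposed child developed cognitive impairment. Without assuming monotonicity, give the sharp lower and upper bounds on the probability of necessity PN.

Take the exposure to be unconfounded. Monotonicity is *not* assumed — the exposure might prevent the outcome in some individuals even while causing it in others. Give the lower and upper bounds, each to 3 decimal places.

0.108 ≤ PN ≤ 0.715

Let p₁ = 0.622, p₀ = 0.555.
Under exogeneity alone the bounds on PN are max{0,(p₁−p₀)/p₁} ≤ PN ≤ min{1,(1−p₀)/p₁}.
  lower = (p₁ − p₀)/p₁ = 0.067 / 0.622 ≈ 0.1077
  upper = min{1, (1 − p₀)/p₁} = 0.445 / 0.622 ≈ 0.7154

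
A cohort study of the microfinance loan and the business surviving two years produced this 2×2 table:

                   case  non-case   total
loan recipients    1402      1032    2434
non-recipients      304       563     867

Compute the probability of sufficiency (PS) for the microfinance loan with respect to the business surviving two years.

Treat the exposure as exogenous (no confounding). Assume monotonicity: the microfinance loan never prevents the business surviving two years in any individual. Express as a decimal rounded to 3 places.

p₁ = P(outcome | exposed) = 1402/2434 = 0.57601
p₀ = P(outcome | unexposed) = 304/867 = 0.35063
Under exogeneity and monotonicity, PS = (p₁ − p₀)/(1 − p₀).
PS = (0.57601 − 0.35063) / 0.64937 ≈ 0.3471

PS ≈ 0.347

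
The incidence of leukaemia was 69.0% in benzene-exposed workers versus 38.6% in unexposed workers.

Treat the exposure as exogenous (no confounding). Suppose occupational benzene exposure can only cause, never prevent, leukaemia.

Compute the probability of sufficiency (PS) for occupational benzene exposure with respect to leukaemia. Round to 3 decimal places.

PS ≈ 0.495

p₁ = 0.69, p₀ = 0.386.
Under exogeneity and monotonicity, PS = (p₁ − p₀) / (1 − p₀).
PS = (0.69 − 0.386) / (1 − 0.386) = 0.304 / 0.614 ≈ 0.4951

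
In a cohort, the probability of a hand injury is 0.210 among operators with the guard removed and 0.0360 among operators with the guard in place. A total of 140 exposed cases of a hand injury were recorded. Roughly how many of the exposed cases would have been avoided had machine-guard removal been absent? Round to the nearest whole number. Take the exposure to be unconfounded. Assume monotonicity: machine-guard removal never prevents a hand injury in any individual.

about 116 cases

Let p₁ = 0.21, p₀ = 0.036.
PN = (p₁ − p₀)/p₁ = (0.21 − 0.036) / 0.21 ≈ 0.82857.
Attributable cases ≈ PN × (exposed cases) = 0.82857 × 140 ≈ 116.00.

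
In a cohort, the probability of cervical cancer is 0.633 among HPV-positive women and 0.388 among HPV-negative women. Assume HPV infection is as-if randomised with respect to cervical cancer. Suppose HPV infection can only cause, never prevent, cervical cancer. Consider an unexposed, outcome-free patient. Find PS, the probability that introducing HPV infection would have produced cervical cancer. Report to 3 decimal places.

PS ≈ 0.400

Let p₁ = 0.633, p₀ = 0.388.
Under exogeneity and monotonicity, PS = (p₁ − p₀) / (1 − p₀).
PS = (0.633 − 0.388) / (1 − 0.388) = 0.245 / 0.612 ≈ 0.4003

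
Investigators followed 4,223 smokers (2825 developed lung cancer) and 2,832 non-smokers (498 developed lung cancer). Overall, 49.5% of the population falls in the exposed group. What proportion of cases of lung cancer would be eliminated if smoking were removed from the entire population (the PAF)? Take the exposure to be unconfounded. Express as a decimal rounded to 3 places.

PAF ≈ 0.581

p₁ = P(outcome | exposed) = 2825/4223 = 0.66896
p₀ = P(outcome | unexposed) = 498/2832 = 0.17585
Overall risk P(Y=1) = π·p₁ + (1−π)·p₀ = 0.495×0.66896 + 0.505×0.17585 = 0.41994.
Under exogeneity, PAF = [P(Y=1) − p₀] / P(Y=1).
PAF = (0.41994 − 0.17585) / 0.41994 ≈ 0.5813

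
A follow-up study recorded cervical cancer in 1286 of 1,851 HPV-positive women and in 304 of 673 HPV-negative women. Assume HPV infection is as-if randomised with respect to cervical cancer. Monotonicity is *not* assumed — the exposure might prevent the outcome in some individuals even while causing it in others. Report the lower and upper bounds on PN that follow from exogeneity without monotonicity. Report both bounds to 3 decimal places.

p₁ = P(outcome | exposed) = 1286/1851 = 0.69476
p₀ = P(outcome | unexposed) = 304/673 = 0.45171
Under exogeneity alone the bounds on PN are max{0,(p₁−p₀)/p₁} ≤ PN ≤ min{1,(1−p₀)/p₁}.
  lower = (p₁ − p₀)/p₁ = 0.24305 / 0.69476 ≈ 0.3498
  upper = min{1, (1 − p₀)/p₁} = 0.54829 / 0.69476 ≈ 0.7892

0.350 ≤ PN ≤ 0.789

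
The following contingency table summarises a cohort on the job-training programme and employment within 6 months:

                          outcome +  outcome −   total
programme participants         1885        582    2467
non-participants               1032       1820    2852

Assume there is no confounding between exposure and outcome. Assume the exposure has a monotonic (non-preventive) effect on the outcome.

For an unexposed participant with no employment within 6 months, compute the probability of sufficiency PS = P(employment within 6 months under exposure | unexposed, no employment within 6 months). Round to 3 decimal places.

p₁ = P(outcome | exposed) = 1885/2467 = 0.76409
p₀ = P(outcome | unexposed) = 1032/2852 = 0.36185
Under exogeneity and monotonicity, PS = (p₁ − p₀)/(1 − p₀).
PS = (0.76409 − 0.36185) / 0.63815 ≈ 0.6303

PS ≈ 0.630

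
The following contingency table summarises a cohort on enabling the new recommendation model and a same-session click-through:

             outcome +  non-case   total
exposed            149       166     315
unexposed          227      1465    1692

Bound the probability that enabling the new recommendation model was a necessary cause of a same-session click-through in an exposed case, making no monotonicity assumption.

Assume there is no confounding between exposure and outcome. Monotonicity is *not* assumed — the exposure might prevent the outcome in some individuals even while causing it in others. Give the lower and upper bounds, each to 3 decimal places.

0.716 ≤ PN ≤ 1.000

p₁ = P(outcome | exposed) = 149/315 = 0.47302
p₀ = P(outcome | unexposed) = 227/1692 = 0.13416
Under exogeneity alone the bounds on PN are max{0,(p₁−p₀)/p₁} ≤ PN ≤ min{1,(1−p₀)/p₁}.
  lower = (p₁ − p₀)/p₁ = 0.33886 / 0.47302 ≈ 0.7164
  upper = min{1, (1 − p₀)/p₁} = 0.86584 / 0.47302 ≈ 1.8305 → capped at 1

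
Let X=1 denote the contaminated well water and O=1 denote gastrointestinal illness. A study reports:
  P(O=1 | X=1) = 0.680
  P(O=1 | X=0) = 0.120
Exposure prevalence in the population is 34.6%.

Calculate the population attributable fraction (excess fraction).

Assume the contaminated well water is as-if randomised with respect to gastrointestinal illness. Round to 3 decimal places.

Let p₁ = 0.68, p₀ = 0.12.
Overall risk P(Y=1) = π·p₁ + (1−π)·p₀ = 0.346×0.68 + 0.654×0.12 = 0.31376.
Under exogeneity, PAF = [P(Y=1) − p₀] / P(Y=1).
PAF = (0.31376 − 0.12) / 0.31376 ≈ 0.6175

PAF ≈ 0.618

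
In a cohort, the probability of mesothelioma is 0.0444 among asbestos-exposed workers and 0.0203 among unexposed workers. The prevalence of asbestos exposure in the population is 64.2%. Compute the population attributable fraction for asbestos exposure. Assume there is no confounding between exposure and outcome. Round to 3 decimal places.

Let p₁ = 0.0444, p₀ = 0.0203.
Overall risk P(Y=1) = π·p₁ + (1−π)·p₀ = 0.642×0.0444 + 0.358×0.0203 = 0.035772.
Under exogeneity, PAF = [P(Y=1) − p₀] / P(Y=1).
PAF = (0.035772 − 0.0203) / 0.035772 ≈ 0.4325

PAF ≈ 0.433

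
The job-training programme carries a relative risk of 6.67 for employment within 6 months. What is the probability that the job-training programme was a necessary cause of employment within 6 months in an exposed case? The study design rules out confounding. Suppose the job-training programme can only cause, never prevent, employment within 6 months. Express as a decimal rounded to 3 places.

PN ≈ 0.850

Under exogeneity and monotonicity, PN = (RR − 1) / RR = 1 − 1/RR.
PN = (6.67 − 1) / 6.67 = 5.67 / 6.67 ≈ 0.8501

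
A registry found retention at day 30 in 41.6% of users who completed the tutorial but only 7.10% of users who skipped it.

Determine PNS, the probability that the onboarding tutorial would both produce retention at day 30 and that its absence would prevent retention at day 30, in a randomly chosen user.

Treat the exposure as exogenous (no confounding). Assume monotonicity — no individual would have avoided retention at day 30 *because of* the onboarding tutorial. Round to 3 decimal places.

p₁ = 0.416, p₀ = 0.071.
Under exogeneity and monotonicity, PNS = p₁ − p₀.
PNS = 0.416 − 0.071 = 0.345

PNS ≈ 0.345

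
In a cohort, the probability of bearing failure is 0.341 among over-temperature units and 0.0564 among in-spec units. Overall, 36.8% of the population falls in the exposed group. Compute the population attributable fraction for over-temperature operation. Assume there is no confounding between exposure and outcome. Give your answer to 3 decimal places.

Let p₁ = 0.341, p₀ = 0.0564.
Overall risk P(Y=1) = π·p₁ + (1−π)·p₀ = 0.368×0.341 + 0.632×0.0564 = 0.16113.
Under exogeneity, PAF = [P(Y=1) − p₀] / P(Y=1).
PAF = (0.16113 − 0.0564) / 0.16113 ≈ 0.6500

PAF ≈ 0.650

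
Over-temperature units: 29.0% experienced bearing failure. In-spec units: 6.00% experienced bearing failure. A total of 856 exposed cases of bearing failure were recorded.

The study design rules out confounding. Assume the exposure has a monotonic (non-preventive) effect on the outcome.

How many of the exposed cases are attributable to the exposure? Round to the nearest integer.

about 679 cases

p₁ = 0.29, p₀ = 0.06.
PN = (p₁ − p₀)/p₁ = (0.29 − 0.06) / 0.29 ≈ 0.79310.
Attributable cases ≈ PN × (exposed cases) = 0.79310 × 856 ≈ 678.90.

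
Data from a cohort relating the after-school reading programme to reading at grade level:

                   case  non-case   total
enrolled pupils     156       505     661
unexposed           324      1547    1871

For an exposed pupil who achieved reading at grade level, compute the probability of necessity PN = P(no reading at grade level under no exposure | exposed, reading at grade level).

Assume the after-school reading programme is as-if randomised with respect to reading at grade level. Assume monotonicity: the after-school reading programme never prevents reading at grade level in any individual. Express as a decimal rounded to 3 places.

PN ≈ 0.266

p₁ = P(outcome | exposed) = 156/661 = 0.23601
p₀ = P(outcome | unexposed) = 324/1871 = 0.17317
Under exogeneity and monotonicity, PN = (p₁ − p₀)/p₁.
PN = (0.23601 − 0.17317) / 0.23601 ≈ 0.2663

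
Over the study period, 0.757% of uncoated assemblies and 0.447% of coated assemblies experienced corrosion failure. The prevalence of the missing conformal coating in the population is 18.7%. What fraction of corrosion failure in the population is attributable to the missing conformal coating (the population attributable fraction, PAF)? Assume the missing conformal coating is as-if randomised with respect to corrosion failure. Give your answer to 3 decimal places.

PAF ≈ 0.115

p₁ = 0.00757, p₀ = 0.00447.
Overall risk P(Y=1) = π·p₁ + (1−π)·p₀ = 0.187×0.00757 + 0.813×0.00447 = 0.0050497.
Under exogeneity, PAF = [P(Y=1) − p₀] / P(Y=1).
PAF = (0.0050497 − 0.00447) / 0.0050497 ≈ 0.1148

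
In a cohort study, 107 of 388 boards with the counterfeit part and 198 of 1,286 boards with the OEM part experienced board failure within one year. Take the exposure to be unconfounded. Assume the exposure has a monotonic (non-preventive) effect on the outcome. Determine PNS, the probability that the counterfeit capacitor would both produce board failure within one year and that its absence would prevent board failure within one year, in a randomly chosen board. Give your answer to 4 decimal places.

p₁ = P(outcome | exposed) = 107/388 = 0.27577
p₀ = P(outcome | unexposed) = 198/1286 = 0.15397
Under exogeneity and monotonicity, PNS = p₁ − p₀.
PNS = 0.27577 − 0.15397 = 0.12181

PNS ≈ 0.1218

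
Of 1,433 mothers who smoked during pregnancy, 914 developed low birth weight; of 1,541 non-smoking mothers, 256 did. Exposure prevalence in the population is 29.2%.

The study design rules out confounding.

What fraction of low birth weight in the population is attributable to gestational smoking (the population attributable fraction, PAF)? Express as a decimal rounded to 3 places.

PAF ≈ 0.453

p₁ = P(outcome | exposed) = 914/1433 = 0.63782
p₀ = P(outcome | unexposed) = 256/1541 = 0.16613
Overall risk P(Y=1) = π·p₁ + (1−π)·p₀ = 0.292×0.63782 + 0.708×0.16613 = 0.30386.
Under exogeneity, PAF = [P(Y=1) − p₀] / P(Y=1).
PAF = (0.30386 − 0.16613) / 0.30386 ≈ 0.4533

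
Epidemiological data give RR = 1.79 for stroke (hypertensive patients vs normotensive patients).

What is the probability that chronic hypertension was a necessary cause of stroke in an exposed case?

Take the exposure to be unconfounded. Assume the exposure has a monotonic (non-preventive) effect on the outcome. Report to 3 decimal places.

Under exogeneity and monotonicity, PN = (RR − 1) / RR = 1 − 1/RR.
PN = (1.79 − 1) / 1.79 = 0.79 / 1.79 ≈ 0.4413

PN ≈ 0.441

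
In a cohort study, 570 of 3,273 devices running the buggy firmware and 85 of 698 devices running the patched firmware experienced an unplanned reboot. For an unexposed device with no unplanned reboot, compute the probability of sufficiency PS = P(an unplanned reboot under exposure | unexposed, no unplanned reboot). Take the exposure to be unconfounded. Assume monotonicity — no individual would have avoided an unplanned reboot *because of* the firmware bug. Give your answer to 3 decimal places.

PS ≈ 0.060

p₁ = P(outcome | exposed) = 570/3273 = 0.17415
p₀ = P(outcome | unexposed) = 85/698 = 0.12178
Under exogeneity and monotonicity, PS = (p₁ − p₀) / (1 − p₀).
PS = (0.17415 − 0.12178) / (1 − 0.12178) = 0.052376 / 0.87822 ≈ 0.0596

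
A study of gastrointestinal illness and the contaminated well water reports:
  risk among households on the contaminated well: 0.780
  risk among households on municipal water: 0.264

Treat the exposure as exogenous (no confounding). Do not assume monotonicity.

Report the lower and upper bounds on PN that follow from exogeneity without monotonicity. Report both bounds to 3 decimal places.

Let p₁ = 0.78, p₀ = 0.264.
Under exogeneity alone the bounds on PN are max{0,(p₁−p₀)/p₁} ≤ PN ≤ min{1,(1−p₀)/p₁}.
  lower = (p₁ − p₀)/p₁ = 0.516 / 0.78 ≈ 0.6615
  upper = min{1, (1 − p₀)/p₁} = 0.736 / 0.78 ≈ 0.9436

0.662 ≤ PN ≤ 0.944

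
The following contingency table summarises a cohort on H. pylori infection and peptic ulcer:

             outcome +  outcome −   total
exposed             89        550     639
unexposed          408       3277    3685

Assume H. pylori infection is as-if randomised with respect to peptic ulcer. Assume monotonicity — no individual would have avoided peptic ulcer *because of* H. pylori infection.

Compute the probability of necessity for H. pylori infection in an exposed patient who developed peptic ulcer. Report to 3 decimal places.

PN ≈ 0.205

p₁ = P(outcome | exposed) = 89/639 = 0.13928
p₀ = P(outcome | unexposed) = 408/3685 = 0.11072
Under exogeneity and monotonicity, PN = (p₁ − p₀)/p₁.
PN = (0.13928 − 0.11072) / 0.13928 ≈ 0.2051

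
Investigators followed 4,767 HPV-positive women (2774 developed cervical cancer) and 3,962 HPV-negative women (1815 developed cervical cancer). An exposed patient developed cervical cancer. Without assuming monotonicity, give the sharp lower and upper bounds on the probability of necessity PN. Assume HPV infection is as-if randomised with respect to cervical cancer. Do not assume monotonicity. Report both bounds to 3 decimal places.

0.213 ≤ PN ≤ 0.931

p₁ = P(outcome | exposed) = 2774/4767 = 0.58192
p₀ = P(outcome | unexposed) = 1815/3962 = 0.4581
Under exogeneity alone the bounds on PN are max{0,(p₁−p₀)/p₁} ≤ PN ≤ min{1,(1−p₀)/p₁}.
  lower = (p₁ − p₀)/p₁ = 0.12382 / 0.58192 ≈ 0.2128
  upper = min{1, (1 − p₀)/p₁} = 0.5419 / 0.58192 ≈ 0.9312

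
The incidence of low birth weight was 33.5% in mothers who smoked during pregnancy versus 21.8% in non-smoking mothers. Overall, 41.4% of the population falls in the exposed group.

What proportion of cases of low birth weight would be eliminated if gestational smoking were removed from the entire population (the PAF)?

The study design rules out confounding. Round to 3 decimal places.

PAF ≈ 0.182

p₁ = 0.335, p₀ = 0.218.
Overall risk P(Y=1) = π·p₁ + (1−π)·p₀ = 0.414×0.335 + 0.586×0.218 = 0.26644.
Under exogeneity, PAF = [P(Y=1) − p₀] / P(Y=1).
PAF = (0.26644 − 0.218) / 0.26644 ≈ 0.1818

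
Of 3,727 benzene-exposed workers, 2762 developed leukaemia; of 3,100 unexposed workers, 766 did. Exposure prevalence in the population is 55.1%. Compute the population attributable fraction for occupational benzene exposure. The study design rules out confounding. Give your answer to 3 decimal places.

PAF ≈ 0.524

p₁ = P(outcome | exposed) = 2762/3727 = 0.74108
p₀ = P(outcome | unexposed) = 766/3100 = 0.2471
Overall risk P(Y=1) = π·p₁ + (1−π)·p₀ = 0.551×0.74108 + 0.449×0.2471 = 0.51928.
Under exogeneity, PAF = [P(Y=1) − p₀] / P(Y=1).
PAF = (0.51928 − 0.2471) / 0.51928 ≈ 0.5242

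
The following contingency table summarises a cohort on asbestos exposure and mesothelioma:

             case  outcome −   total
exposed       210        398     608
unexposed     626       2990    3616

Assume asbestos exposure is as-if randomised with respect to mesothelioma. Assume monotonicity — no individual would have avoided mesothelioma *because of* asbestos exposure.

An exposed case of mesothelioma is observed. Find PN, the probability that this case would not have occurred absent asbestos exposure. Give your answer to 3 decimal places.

PN ≈ 0.499

p₁ = P(outcome | exposed) = 210/608 = 0.34539
p₀ = P(outcome | unexposed) = 626/3616 = 0.17312
Under exogeneity and monotonicity, PN = (p₁ − p₀)/p₁.
PN = (0.34539 − 0.17312) / 0.34539 ≈ 0.4988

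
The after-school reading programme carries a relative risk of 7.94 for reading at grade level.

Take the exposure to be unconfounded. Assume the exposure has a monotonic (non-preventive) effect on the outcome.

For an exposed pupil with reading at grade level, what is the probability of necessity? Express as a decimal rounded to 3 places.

Under exogeneity and monotonicity, PN = (RR − 1) / RR = 1 − 1/RR.
PN = (7.94 − 1) / 7.94 = 6.94 / 7.94 ≈ 0.8741

PN ≈ 0.874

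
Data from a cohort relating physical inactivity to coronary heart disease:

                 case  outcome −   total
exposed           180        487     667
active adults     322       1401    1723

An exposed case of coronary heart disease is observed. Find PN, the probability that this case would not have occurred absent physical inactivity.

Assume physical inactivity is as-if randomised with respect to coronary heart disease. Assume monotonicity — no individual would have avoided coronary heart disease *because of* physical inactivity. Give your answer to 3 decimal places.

p₁ = P(outcome | exposed) = 180/667 = 0.26987
p₀ = P(outcome | unexposed) = 322/1723 = 0.18688
Under exogeneity and monotonicity, PN = (p₁ − p₀) / p₁.
PN = (0.26987 − 0.18688) / 0.26987 = 0.082982 / 0.26987 ≈ 0.3075

PN ≈ 0.307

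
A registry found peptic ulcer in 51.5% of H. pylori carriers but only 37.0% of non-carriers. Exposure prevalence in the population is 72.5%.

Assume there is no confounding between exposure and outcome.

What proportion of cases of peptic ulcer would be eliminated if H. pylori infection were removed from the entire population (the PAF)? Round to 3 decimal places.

PAF ≈ 0.221

p₁ = 0.515, p₀ = 0.37.
Overall risk P(Y=1) = π·p₁ + (1−π)·p₀ = 0.725×0.515 + 0.275×0.37 = 0.47513.
Under exogeneity, PAF = [P(Y=1) − p₀] / P(Y=1).
PAF = (0.47513 − 0.37) / 0.47513 ≈ 0.2213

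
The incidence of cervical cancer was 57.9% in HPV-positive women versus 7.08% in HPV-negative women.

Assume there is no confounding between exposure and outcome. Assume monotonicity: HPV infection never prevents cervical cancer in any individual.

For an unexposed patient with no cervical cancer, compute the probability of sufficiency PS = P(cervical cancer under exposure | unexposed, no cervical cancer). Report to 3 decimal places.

p₁ = 0.579, p₀ = 0.0708.
Under exogeneity and monotonicity, PS = (p₁ − p₀) / (1 − p₀).
PS = (0.579 − 0.0708) / (1 − 0.0708) = 0.5082 / 0.9292 ≈ 0.5469

PS ≈ 0.547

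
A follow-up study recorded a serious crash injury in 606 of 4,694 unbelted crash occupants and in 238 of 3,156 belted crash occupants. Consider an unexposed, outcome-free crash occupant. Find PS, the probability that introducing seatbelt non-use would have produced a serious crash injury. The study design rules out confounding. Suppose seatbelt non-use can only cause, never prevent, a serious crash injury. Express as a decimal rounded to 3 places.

p₁ = P(outcome | exposed) = 606/4694 = 0.1291
p₀ = P(outcome | unexposed) = 238/3156 = 0.075412
Under exogeneity and monotonicity, PS = (p₁ − p₀) / (1 − p₀).
PS = (0.1291 − 0.075412) / (1 − 0.075412) = 0.053689 / 0.92459 ≈ 0.0581

PS ≈ 0.058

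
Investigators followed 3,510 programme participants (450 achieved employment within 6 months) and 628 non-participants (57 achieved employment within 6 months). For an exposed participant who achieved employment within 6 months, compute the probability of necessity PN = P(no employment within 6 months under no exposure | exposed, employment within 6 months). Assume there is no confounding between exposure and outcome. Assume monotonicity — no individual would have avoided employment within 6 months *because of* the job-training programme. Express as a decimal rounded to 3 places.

PN ≈ 0.292

p₁ = P(outcome | exposed) = 450/3510 = 0.12821
p₀ = P(outcome | unexposed) = 57/628 = 0.090764
Under exogeneity and monotonicity, PN = (p₁ − p₀) / p₁.
PN = (0.12821 − 0.090764) / 0.12821 = 0.037441 / 0.12821 ≈ 0.2920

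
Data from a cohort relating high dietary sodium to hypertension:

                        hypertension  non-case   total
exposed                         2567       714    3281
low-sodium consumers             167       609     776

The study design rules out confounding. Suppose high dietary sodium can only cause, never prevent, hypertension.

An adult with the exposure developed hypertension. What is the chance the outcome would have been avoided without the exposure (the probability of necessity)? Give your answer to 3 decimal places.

PN ≈ 0.725

p₁ = P(outcome | exposed) = 2567/3281 = 0.78238
p₀ = P(outcome | unexposed) = 167/776 = 0.21521
Under exogeneity and monotonicity, PN = (p₁ − p₀) / p₁.
PN = (0.78238 − 0.21521) / 0.78238 = 0.56718 / 0.78238 ≈ 0.7249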